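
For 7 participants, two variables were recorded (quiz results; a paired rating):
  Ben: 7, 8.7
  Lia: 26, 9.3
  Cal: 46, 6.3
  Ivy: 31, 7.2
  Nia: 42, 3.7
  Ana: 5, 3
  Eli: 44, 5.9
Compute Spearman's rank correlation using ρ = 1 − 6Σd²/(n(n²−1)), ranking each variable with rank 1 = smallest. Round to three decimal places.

Ranks of variable 1: 2, 3, 7, 4, 5, 1, 6
Ranks of variable 2: 6, 7, 4, 5, 2, 1, 3
d = r₁ − r₂: -4, -4, 3, -1, 3, 0, 3
d²: 16, 16, 9, 1, 9, 0, 9; Σd² = 60
ρ = 1 − 6·60/(7·48) = 1 − 360/336 = -0.071

-0.071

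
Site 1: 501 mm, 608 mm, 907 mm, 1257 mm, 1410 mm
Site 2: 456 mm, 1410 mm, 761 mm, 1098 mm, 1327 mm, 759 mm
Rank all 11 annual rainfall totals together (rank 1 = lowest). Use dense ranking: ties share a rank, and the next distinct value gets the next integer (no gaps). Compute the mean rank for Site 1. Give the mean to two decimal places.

Sorted (ascending): 456, 501, 608, 759, 761, 907, 1098, 1257, 1327, 1410, 1410
The 2 values of 1410 share dense rank 10.
Remaining distinct values take the next consecutive integers.
Site 1 values → pooled ranks: 501→2, 608→3, 907→6, 1257→8, 1410→10
Mean rank = (2 + 3 + 6 + 8 + 10) / 5 = 5.80

5.80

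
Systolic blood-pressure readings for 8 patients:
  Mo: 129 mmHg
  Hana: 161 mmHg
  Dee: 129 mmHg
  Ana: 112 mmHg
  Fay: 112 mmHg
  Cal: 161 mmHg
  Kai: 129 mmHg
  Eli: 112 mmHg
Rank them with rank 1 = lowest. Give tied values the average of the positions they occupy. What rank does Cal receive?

Sorted (ascending): 112, 112, 112, 129, 129, 129, 161, 161
The 3 values of 112 occupy positions 1–3 → average rank 2.
The 3 values of 129 occupy positions 4–6 → average rank 5.
The 2 values of 161 occupy positions 7–8 → average rank (7+8)/2 = 7.5.
Cal has value 161 mmHg → rank 7.5.

7.5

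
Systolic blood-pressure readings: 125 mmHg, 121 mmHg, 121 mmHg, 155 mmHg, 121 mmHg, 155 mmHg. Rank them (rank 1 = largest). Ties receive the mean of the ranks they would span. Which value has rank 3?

Sorted (descending): 155, 155, 125, 121, 121, 121
The 2 values of 155 occupy positions 1–2 → average rank (1+2)/2 = 1.5.
The 3 values of 121 occupy positions 4–6 → average rank 5.
Rank 3 → value 125.

125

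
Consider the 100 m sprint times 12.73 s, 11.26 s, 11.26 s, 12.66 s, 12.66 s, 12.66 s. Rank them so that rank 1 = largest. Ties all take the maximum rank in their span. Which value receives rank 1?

12.73

Sorted (descending): 12.73, 12.66, 12.66, 12.66, 11.26, 11.26
The 3 values of 12.66 occupy positions 2–4 → each gets rank 4.
The 2 values of 11.26 occupy positions 5–6 → each gets rank 6.
Rank 1 → value 12.73.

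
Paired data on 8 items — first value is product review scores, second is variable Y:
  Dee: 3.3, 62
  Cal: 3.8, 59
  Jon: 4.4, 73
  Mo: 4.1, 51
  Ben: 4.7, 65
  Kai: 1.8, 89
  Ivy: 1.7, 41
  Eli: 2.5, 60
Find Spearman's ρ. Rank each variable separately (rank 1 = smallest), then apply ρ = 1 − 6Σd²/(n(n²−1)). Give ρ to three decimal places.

Ranks of variable 1: 4, 5, 7, 6, 8, 2, 1, 3
Ranks of variable 2: 5, 3, 7, 2, 6, 8, 1, 4
d = r₁ − r₂: -1, 2, 0, 4, 2, -6, 0, -1
d²: 1, 4, 0, 16, 4, 36, 0, 1; Σd² = 62
ρ = 1 − 6·62/(8·63) = 1 − 372/504 = 0.262

0.262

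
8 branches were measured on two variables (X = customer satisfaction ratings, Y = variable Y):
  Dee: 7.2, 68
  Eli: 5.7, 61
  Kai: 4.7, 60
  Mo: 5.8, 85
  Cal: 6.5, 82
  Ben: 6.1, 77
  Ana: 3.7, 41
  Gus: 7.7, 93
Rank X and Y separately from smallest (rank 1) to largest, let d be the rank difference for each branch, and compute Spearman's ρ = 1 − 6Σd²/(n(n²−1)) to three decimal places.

Ranks of variable 1: 7, 3, 2, 4, 6, 5, 1, 8
Ranks of variable 2: 4, 3, 2, 7, 6, 5, 1, 8
d = r₁ − r₂: 3, 0, 0, -3, 0, 0, 0, 0
d²: 9, 0, 0, 9, 0, 0, 0, 0; Σd² = 18
ρ = 1 − 6·18/(8·63) = 1 − 108/504 = 0.786

0.786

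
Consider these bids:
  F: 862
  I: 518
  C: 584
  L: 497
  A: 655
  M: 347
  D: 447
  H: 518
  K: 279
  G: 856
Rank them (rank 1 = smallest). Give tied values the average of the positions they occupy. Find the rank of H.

5.5

Sorted (ascending): 279, 347, 447, 497, 518, 518, 584, 655, 856, 862
The 2 values of 518 occupy positions 5–6 → average rank (5+6)/2 = 5.5.
H has value 518 → rank 5.5.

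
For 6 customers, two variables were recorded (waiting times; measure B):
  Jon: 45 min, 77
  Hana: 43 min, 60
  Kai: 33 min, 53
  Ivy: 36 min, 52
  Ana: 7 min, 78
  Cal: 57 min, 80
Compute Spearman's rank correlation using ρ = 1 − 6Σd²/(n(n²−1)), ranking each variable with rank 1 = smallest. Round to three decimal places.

Ranks of variable 1: 5, 4, 2, 3, 1, 6
Ranks of variable 2: 4, 3, 2, 1, 5, 6
d = r₁ − r₂: 1, 1, 0, 2, -4, 0
d²: 1, 1, 0, 4, 16, 0; Σd² = 22
ρ = 1 − 6·22/(6·35) = 1 − 132/210 = 0.371

0.371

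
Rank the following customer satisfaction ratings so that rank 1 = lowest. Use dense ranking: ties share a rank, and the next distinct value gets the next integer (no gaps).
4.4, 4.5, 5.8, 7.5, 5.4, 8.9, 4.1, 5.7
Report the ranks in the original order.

2, 3, 6, 7, 4, 8, 1, 5

Sorted (ascending): 4.1, 4.4, 4.5, 5.4, 5.7, 5.8, 7.5, 8.9
No ties — each value takes its position as its rank.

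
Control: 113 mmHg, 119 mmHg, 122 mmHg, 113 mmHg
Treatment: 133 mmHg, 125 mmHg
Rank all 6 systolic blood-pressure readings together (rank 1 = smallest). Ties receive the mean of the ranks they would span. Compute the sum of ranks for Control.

Sorted (ascending): 113, 113, 119, 122, 125, 133
The 2 values of 113 occupy positions 1–2 → average rank (1+2)/2 = 1.5.
Control values → pooled ranks: 113→1.5, 119→3, 122→4, 113→1.5
Rank sum = 1.5 + 3 + 4 + 1.5 = 10

10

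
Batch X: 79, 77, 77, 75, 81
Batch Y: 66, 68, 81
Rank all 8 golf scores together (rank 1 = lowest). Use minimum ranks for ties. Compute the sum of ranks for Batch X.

24

Sorted (ascending): 66, 68, 75, 77, 77, 79, 81, 81
The 2 values of 77 occupy positions 4–5 → each gets rank 4.
The 2 values of 81 occupy positions 7–8 → each gets rank 7.
Batch X values → pooled ranks: 79→6, 77→4, 77→4, 75→3, 81→7
Rank sum = 6 + 4 + 4 + 3 + 7 = 24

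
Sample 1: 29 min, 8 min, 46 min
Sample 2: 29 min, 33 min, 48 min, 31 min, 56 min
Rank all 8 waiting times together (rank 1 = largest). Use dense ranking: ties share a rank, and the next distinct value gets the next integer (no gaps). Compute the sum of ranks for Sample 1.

16

Sorted (descending): 56, 48, 46, 33, 31, 29, 29, 8
The 2 values of 29 share dense rank 6.
Remaining distinct values take the next consecutive integers.
Sample 1 values → pooled ranks: 29→6, 8→7, 46→3
Rank sum = 6 + 7 + 3 = 16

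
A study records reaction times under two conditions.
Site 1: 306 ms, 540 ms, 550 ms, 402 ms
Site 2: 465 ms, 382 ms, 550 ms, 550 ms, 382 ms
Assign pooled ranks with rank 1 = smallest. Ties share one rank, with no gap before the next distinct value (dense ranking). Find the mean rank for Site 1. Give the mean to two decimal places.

3.75

Sorted (ascending): 306, 382, 382, 402, 465, 540, 550, 550, 550
The 2 values of 382 share dense rank 2.
The 3 values of 550 share dense rank 6.
Remaining distinct values take the next consecutive integers.
Site 1 values → pooled ranks: 306→1, 540→5, 550→6, 402→3
Mean rank = (1 + 5 + 6 + 3) / 4 = 3.75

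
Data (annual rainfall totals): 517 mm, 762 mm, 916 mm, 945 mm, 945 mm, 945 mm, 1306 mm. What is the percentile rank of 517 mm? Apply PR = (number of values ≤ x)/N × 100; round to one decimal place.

N = 7.
Strictly below 517: 0. Equal to 517: 1.
PR = 1/7 × 100 = 14.3

14.3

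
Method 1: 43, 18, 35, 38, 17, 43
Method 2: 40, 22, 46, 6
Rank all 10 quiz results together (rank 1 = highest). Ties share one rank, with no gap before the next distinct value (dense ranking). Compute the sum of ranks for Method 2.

Sorted (descending): 46, 43, 43, 40, 38, 35, 22, 18, 17, 6
The 2 values of 43 share dense rank 2.
Remaining distinct values take the next consecutive integers.
Method 2 values → pooled ranks: 40→3, 22→6, 46→1, 6→9
Rank sum = 3 + 6 + 1 + 9 = 19

19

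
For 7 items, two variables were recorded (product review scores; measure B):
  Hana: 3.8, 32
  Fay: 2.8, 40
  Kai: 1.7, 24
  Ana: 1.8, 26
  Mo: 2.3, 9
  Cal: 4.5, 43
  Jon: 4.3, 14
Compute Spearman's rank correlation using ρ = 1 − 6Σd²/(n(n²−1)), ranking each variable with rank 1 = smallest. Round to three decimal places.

0.429

Ranks of variable 1: 5, 4, 1, 2, 3, 7, 6
Ranks of variable 2: 5, 6, 3, 4, 1, 7, 2
d = r₁ − r₂: 0, -2, -2, -2, 2, 0, 4
d²: 0, 4, 4, 4, 4, 0, 16; Σd² = 32
ρ = 1 − 6·32/(7·48) = 1 − 192/336 = 0.429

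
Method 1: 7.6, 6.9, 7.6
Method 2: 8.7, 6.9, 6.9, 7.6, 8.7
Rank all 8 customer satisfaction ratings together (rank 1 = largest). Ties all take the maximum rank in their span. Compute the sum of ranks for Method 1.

Sorted (descending): 8.7, 8.7, 7.6, 7.6, 7.6, 6.9, 6.9, 6.9
The 2 values of 8.7 occupy positions 1–2 → each gets rank 2.
The 3 values of 7.6 occupy positions 3–5 → each gets rank 5.
The 3 values of 6.9 occupy positions 6–8 → each gets rank 8.
Method 1 values → pooled ranks: 7.6→5, 6.9→8, 7.6→5
Rank sum = 5 + 8 + 5 = 18

18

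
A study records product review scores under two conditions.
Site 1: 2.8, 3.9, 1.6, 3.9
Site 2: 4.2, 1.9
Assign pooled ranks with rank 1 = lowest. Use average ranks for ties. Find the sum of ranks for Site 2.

Sorted (ascending): 1.6, 1.9, 2.8, 3.9, 3.9, 4.2
The 2 values of 3.9 occupy positions 4–5 → average rank (4+5)/2 = 4.5.
Site 2 values → pooled ranks: 4.2→6, 1.9→2
Rank sum = 6 + 2 = 8

8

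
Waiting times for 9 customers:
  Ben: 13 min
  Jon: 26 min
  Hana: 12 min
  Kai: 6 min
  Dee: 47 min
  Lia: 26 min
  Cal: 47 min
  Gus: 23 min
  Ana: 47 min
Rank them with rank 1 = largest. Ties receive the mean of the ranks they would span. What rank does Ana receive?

Sorted (descending): 47, 47, 47, 26, 26, 23, 13, 12, 6
The 3 values of 47 occupy positions 1–3 → average rank 2.
The 2 values of 26 occupy positions 4–5 → average rank (4+5)/2 = 4.5.
Ana has value 47 min → rank 2.

2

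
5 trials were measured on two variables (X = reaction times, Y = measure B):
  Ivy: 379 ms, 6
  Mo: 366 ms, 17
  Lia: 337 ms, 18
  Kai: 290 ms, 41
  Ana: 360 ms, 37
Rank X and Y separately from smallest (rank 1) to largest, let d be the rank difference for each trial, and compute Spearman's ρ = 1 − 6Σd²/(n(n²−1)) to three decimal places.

-0.900

Ranks of variable 1: 5, 4, 2, 1, 3
Ranks of variable 2: 1, 2, 3, 5, 4
d = r₁ − r₂: 4, 2, -1, -4, -1
d²: 16, 4, 1, 16, 1; Σd² = 38
ρ = 1 − 6·38/(5·24) = 1 − 228/120 = -0.900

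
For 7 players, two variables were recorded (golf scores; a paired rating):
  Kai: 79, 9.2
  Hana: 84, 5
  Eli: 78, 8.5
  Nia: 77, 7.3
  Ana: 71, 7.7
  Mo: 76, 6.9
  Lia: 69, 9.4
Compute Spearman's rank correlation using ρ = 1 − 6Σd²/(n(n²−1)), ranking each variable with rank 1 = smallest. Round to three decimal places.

-0.393

Ranks of variable 1: 6, 7, 5, 4, 2, 3, 1
Ranks of variable 2: 6, 1, 5, 3, 4, 2, 7
d = r₁ − r₂: 0, 6, 0, 1, -2, 1, -6
d²: 0, 36, 0, 1, 4, 1, 36; Σd² = 78
ρ = 1 − 6·78/(7·48) = 1 − 468/336 = -0.393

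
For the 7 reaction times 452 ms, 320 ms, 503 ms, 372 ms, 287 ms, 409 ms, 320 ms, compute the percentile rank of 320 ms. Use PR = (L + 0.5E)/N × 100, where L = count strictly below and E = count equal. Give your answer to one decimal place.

N = 7.
Strictly below 320: 1. Equal to 320: 2.
PR = (1 + 0.5·2)/7 × 100 = 28.6

28.6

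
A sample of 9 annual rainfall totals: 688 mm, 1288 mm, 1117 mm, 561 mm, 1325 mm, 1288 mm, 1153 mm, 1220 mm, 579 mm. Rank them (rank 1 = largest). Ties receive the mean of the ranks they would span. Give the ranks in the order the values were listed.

7, 2.5, 6, 9, 1, 2.5, 5, 4, 8

Sorted (descending): 1325, 1288, 1288, 1220, 1153, 1117, 688, 579, 561
The 2 values of 1288 occupy positions 2–3 → average rank (2+3)/2 = 2.5.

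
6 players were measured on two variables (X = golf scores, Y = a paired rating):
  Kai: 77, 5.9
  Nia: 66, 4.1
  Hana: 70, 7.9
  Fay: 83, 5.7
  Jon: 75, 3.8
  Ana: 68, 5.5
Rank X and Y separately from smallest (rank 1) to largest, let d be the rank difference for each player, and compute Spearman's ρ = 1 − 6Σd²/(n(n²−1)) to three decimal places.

Ranks of variable 1: 5, 1, 3, 6, 4, 2
Ranks of variable 2: 5, 2, 6, 4, 1, 3
d = r₁ − r₂: 0, -1, -3, 2, 3, -1
d²: 0, 1, 9, 4, 9, 1; Σd² = 24
ρ = 1 − 6·24/(6·35) = 1 − 144/210 = 0.314

0.314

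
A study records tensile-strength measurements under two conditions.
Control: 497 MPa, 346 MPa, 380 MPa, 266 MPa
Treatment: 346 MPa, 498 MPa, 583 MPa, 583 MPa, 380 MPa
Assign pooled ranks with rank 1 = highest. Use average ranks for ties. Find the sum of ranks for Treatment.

Sorted (descending): 583, 583, 498, 497, 380, 380, 346, 346, 266
The 2 values of 583 occupy positions 1–2 → average rank (1+2)/2 = 1.5.
The 2 values of 380 occupy positions 5–6 → average rank (5+6)/2 = 5.5.
The 2 values of 346 occupy positions 7–8 → average rank (7+8)/2 = 7.5.
Treatment values → pooled ranks: 346→7.5, 498→3, 583→1.5, 583→1.5, 380→5.5
Rank sum = 7.5 + 3 + 1.5 + 1.5 + 5.5 = 19

19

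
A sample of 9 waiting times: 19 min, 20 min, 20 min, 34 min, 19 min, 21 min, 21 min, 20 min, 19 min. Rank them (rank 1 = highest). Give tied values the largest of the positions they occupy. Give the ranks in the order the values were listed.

Sorted (descending): 34, 21, 21, 20, 20, 20, 19, 19, 19
The 2 values of 21 occupy positions 2–3 → each gets rank 3.
The 3 values of 20 occupy positions 4–6 → each gets rank 6.
The 3 values of 19 occupy positions 7–9 → each gets rank 9.

9, 6, 6, 1, 9, 3, 3, 6, 9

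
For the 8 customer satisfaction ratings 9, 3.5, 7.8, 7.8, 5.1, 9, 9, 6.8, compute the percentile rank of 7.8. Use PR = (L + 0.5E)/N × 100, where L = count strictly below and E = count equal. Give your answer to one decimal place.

N = 8.
Strictly below 7.8: 3. Equal to 7.8: 2.
PR = (3 + 0.5·2)/8 × 100 = 50.0

50.0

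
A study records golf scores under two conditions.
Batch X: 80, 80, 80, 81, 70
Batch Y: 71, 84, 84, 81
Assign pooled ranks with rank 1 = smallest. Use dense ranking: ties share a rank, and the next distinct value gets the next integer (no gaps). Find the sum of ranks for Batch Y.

Sorted (ascending): 70, 71, 80, 80, 80, 81, 81, 84, 84
The 3 values of 80 share dense rank 3.
The 2 values of 81 share dense rank 4.
The 2 values of 84 share dense rank 5.
Remaining distinct values take the next consecutive integers.
Batch Y values → pooled ranks: 71→2, 84→5, 84→5, 81→4
Rank sum = 2 + 5 + 5 + 4 = 16

16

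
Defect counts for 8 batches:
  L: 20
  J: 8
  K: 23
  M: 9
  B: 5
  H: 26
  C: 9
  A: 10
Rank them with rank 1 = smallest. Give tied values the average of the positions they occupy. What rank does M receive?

3.5

Sorted (ascending): 5, 8, 9, 9, 10, 20, 23, 26
The 2 values of 9 occupy positions 3–4 → average rank (3+4)/2 = 3.5.
M has value 9 → rank 3.5.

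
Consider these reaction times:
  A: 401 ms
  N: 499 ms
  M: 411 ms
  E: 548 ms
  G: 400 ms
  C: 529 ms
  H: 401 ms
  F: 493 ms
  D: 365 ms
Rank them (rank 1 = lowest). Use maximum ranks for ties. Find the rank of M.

Sorted (ascending): 365, 400, 401, 401, 411, 493, 499, 529, 548
The 2 values of 401 occupy positions 3–4 → each gets rank 4.
M has value 411 ms → rank 5.

5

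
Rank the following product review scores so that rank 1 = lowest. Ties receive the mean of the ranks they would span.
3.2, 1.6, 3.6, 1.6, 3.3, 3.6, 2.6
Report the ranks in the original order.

Sorted (ascending): 1.6, 1.6, 2.6, 3.2, 3.3, 3.6, 3.6
The 2 values of 1.6 occupy positions 1–2 → average rank (1+2)/2 = 1.5.
The 2 values of 3.6 occupy positions 6–7 → average rank (6+7)/2 = 6.5.

4, 1.5, 6.5, 1.5, 5, 6.5, 3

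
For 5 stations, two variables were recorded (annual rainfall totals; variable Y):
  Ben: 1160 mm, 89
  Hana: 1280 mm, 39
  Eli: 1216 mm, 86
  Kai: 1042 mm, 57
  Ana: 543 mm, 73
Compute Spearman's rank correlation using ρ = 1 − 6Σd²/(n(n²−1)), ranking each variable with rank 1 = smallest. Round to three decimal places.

-0.200

Ranks of variable 1: 3, 5, 4, 2, 1
Ranks of variable 2: 5, 1, 4, 2, 3
d = r₁ − r₂: -2, 4, 0, 0, -2
d²: 4, 16, 0, 0, 4; Σd² = 24
ρ = 1 − 6·24/(5·24) = 1 − 144/120 = -0.200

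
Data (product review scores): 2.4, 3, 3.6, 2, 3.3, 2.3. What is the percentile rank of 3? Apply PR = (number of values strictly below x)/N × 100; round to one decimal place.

N = 6.
Strictly below 3: 3. Equal to 3: 1.
PR = 3/6 × 100 = 50.0

50.0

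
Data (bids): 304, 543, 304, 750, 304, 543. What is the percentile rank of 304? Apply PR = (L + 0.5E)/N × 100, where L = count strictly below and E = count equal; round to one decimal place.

25.0

N = 6.
Strictly below 304: 0. Equal to 304: 3.
PR = (0 + 0.5·3)/6 × 100 = 25.0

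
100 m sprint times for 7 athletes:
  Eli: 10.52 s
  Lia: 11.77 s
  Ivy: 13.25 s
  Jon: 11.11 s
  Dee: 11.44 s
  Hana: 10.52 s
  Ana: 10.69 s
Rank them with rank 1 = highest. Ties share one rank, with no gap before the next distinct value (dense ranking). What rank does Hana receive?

6

Sorted (descending): 13.25, 11.77, 11.44, 11.11, 10.69, 10.52, 10.52
The 2 values of 10.52 share dense rank 6.
Remaining distinct values take the next consecutive integers.
Hana has value 10.52 s → rank 6.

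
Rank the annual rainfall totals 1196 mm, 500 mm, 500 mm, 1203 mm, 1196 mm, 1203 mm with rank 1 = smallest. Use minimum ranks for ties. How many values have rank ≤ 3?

Sorted (ascending): 500, 500, 1196, 1196, 1203, 1203
The 2 values of 500 occupy positions 1–2 → each gets rank 1.
The 2 values of 1196 occupy positions 3–4 → each gets rank 3.
The 2 values of 1203 occupy positions 5–6 → each gets rank 5.
Ranks ≤ 3: {1, 1, 3, 3} → 4 values.

4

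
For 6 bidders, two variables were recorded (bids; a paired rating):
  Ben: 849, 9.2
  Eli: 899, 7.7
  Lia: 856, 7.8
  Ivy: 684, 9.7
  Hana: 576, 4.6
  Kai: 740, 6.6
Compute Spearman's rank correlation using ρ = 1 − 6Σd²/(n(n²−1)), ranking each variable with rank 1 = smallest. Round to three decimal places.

Ranks of variable 1: 4, 6, 5, 2, 1, 3
Ranks of variable 2: 5, 3, 4, 6, 1, 2
d = r₁ − r₂: -1, 3, 1, -4, 0, 1
d²: 1, 9, 1, 16, 0, 1; Σd² = 28
ρ = 1 − 6·28/(6·35) = 1 − 168/210 = 0.200

0.200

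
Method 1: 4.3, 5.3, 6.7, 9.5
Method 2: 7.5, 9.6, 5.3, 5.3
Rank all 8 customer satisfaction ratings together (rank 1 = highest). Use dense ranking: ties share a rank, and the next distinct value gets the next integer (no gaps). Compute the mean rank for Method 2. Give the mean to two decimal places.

Sorted (descending): 9.6, 9.5, 7.5, 6.7, 5.3, 5.3, 5.3, 4.3
The 3 values of 5.3 share dense rank 5.
Remaining distinct values take the next consecutive integers.
Method 2 values → pooled ranks: 7.5→3, 9.6→1, 5.3→5, 5.3→5
Mean rank = (3 + 1 + 5 + 5) / 4 = 3.50

3.50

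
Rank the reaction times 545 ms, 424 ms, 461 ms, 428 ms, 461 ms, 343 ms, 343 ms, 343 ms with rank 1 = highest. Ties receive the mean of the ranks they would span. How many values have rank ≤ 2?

1

Sorted (descending): 545, 461, 461, 428, 424, 343, 343, 343
The 2 values of 461 occupy positions 2–3 → average rank (2+3)/2 = 2.5.
The 3 values of 343 occupy positions 6–8 → average rank 7.
Ranks ≤ 2: {1} → 1 value.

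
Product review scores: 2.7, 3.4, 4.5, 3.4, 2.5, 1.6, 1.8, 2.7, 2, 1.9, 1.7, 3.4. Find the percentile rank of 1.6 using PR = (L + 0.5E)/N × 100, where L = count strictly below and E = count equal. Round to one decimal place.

N = 12.
Strictly below 1.6: 0. Equal to 1.6: 1.
PR = (0 + 0.5·1)/12 × 100 = 4.2

4.2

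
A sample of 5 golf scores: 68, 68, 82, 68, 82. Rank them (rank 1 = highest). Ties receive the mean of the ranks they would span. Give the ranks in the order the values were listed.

4, 4, 1.5, 4, 1.5

Sorted (descending): 82, 82, 68, 68, 68
The 2 values of 82 occupy positions 1–2 → average rank (1+2)/2 = 1.5.
The 3 values of 68 occupy positions 3–5 → average rank 4.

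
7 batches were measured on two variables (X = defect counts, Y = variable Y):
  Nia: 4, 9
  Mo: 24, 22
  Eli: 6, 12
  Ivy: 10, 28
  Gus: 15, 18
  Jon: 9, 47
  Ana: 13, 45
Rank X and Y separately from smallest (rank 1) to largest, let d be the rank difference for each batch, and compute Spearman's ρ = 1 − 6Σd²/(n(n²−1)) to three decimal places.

0.357

Ranks of variable 1: 1, 7, 2, 4, 6, 3, 5
Ranks of variable 2: 1, 4, 2, 5, 3, 7, 6
d = r₁ − r₂: 0, 3, 0, -1, 3, -4, -1
d²: 0, 9, 0, 1, 9, 16, 1; Σd² = 36
ρ = 1 − 6·36/(7·48) = 1 − 216/336 = 0.357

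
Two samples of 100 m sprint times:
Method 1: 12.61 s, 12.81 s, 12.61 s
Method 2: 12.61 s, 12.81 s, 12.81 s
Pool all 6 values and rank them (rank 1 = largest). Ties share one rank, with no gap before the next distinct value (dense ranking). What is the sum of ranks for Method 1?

5

Sorted (descending): 12.81, 12.81, 12.81, 12.61, 12.61, 12.61
The 3 values of 12.81 share dense rank 1.
The 3 values of 12.61 share dense rank 2.
Method 1 values → pooled ranks: 12.61→2, 12.81→1, 12.61→2
Rank sum = 2 + 1 + 2 = 5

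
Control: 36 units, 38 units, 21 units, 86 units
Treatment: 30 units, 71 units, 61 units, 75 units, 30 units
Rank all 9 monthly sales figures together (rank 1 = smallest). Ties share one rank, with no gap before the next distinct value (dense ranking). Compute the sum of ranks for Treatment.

Sorted (ascending): 21, 30, 30, 36, 38, 61, 71, 75, 86
The 2 values of 30 share dense rank 2.
Remaining distinct values take the next consecutive integers.
Treatment values → pooled ranks: 30→2, 71→6, 61→5, 75→7, 30→2
Rank sum = 2 + 6 + 5 + 7 + 2 = 22

22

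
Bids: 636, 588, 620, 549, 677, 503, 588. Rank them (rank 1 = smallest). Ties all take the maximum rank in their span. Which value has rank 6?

636

Sorted (ascending): 503, 549, 588, 588, 620, 636, 677
The 2 values of 588 occupy positions 3–4 → each gets rank 4.
Rank 6 → value 636.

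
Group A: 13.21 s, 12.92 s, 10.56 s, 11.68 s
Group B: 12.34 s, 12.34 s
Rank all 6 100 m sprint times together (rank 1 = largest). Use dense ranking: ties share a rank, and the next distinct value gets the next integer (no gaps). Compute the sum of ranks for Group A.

12

Sorted (descending): 13.21, 12.92, 12.34, 12.34, 11.68, 10.56
The 2 values of 12.34 share dense rank 3.
Remaining distinct values take the next consecutive integers.
Group A values → pooled ranks: 13.21→1, 12.92→2, 10.56→5, 11.68→4
Rank sum = 1 + 2 + 5 + 4 = 12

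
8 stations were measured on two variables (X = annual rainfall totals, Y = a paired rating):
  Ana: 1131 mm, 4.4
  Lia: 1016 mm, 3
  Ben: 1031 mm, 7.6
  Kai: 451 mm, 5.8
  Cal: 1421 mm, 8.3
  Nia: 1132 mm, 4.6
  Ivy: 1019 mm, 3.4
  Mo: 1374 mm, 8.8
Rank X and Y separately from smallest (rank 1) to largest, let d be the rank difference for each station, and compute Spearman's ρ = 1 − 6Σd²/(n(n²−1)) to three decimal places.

Ranks of variable 1: 5, 2, 4, 1, 8, 6, 3, 7
Ranks of variable 2: 3, 1, 6, 5, 7, 4, 2, 8
d = r₁ − r₂: 2, 1, -2, -4, 1, 2, 1, -1
d²: 4, 1, 4, 16, 1, 4, 1, 1; Σd² = 32
ρ = 1 − 6·32/(8·63) = 1 − 192/504 = 0.619

0.619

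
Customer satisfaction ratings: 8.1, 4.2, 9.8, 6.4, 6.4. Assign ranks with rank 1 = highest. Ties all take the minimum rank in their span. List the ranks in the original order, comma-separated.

2, 5, 1, 3, 3

Sorted (descending): 9.8, 8.1, 6.4, 6.4, 4.2
The 2 values of 6.4 occupy positions 3–4 → each gets rank 3.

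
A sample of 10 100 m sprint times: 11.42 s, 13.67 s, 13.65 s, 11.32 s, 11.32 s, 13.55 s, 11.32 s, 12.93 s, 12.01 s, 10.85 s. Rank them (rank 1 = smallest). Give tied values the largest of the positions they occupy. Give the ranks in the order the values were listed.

Sorted (ascending): 10.85, 11.32, 11.32, 11.32, 11.42, 12.01, 12.93, 13.55, 13.65, 13.67
The 3 values of 11.32 occupy positions 2–4 → each gets rank 4.

5, 10, 9, 4, 4, 8, 4, 7, 6, 1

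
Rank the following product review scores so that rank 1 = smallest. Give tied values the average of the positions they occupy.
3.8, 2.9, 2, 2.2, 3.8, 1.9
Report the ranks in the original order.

5.5, 4, 2, 3, 5.5, 1

Sorted (ascending): 1.9, 2, 2.2, 2.9, 3.8, 3.8
The 2 values of 3.8 occupy positions 5–6 → average rank (5+6)/2 = 5.5.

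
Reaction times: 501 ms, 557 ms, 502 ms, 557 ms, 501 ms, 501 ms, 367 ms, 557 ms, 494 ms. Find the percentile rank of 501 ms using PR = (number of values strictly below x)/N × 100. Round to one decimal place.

22.2

N = 9.
Strictly below 501: 2. Equal to 501: 3.
PR = 2/9 × 100 = 22.2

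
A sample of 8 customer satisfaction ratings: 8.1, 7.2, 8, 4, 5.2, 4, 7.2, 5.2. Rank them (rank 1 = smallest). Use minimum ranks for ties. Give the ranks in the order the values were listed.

Sorted (ascending): 4, 4, 5.2, 5.2, 7.2, 7.2, 8, 8.1
The 2 values of 4 occupy positions 1–2 → each gets rank 1.
The 2 values of 5.2 occupy positions 3–4 → each gets rank 3.
The 2 values of 7.2 occupy positions 5–6 → each gets rank 5.

8, 5, 7, 1, 3, 1, 5, 3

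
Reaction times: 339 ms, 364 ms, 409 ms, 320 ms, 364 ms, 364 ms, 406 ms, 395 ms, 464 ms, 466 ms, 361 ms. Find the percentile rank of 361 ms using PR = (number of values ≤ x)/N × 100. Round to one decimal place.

27.3

N = 11.
Strictly below 361: 2. Equal to 361: 1.
PR = 3/11 × 100 = 27.3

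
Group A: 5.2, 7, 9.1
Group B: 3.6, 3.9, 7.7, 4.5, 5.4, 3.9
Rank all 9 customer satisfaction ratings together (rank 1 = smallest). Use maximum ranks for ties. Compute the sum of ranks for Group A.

21

Sorted (ascending): 3.6, 3.9, 3.9, 4.5, 5.2, 5.4, 7, 7.7, 9.1
The 2 values of 3.9 occupy positions 2–3 → each gets rank 3.
Group A values → pooled ranks: 5.2→5, 7→7, 9.1→9
Rank sum = 5 + 7 + 9 = 21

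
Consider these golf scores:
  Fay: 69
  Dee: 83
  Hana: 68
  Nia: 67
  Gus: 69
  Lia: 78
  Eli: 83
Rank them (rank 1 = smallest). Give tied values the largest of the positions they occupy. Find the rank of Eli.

Sorted (ascending): 67, 68, 69, 69, 78, 83, 83
The 2 values of 69 occupy positions 3–4 → each gets rank 4.
The 2 values of 83 occupy positions 6–7 → each gets rank 7.
Eli has value 83 → rank 7.

7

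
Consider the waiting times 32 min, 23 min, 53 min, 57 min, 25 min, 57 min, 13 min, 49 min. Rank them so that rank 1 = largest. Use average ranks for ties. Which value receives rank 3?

53

Sorted (descending): 57, 57, 53, 49, 32, 25, 23, 13
The 2 values of 57 occupy positions 1–2 → average rank (1+2)/2 = 1.5.
Rank 3 → value 53.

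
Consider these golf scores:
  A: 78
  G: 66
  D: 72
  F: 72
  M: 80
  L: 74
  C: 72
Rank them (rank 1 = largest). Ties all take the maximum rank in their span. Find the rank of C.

6

Sorted (descending): 80, 78, 74, 72, 72, 72, 66
The 3 values of 72 occupy positions 4–6 → each gets rank 6.
C has value 72 → rank 6.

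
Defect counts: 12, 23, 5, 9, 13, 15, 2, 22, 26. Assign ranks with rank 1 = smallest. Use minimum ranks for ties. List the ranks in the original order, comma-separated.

Sorted (ascending): 2, 5, 9, 12, 13, 15, 22, 23, 26
No ties — each value takes its position as its rank.

4, 8, 2, 3, 5, 6, 1, 7, 9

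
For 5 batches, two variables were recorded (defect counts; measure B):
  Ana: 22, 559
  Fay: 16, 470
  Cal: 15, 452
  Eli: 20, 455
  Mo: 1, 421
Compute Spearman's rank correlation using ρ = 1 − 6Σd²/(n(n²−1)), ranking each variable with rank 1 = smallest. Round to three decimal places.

Ranks of variable 1: 5, 3, 2, 4, 1
Ranks of variable 2: 5, 4, 2, 3, 1
d = r₁ − r₂: 0, -1, 0, 1, 0
d²: 0, 1, 0, 1, 0; Σd² = 2
ρ = 1 − 6·2/(5·24) = 1 − 12/120 = 0.900

0.900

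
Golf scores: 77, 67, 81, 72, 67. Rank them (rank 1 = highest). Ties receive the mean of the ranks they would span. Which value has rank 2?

77

Sorted (descending): 81, 77, 72, 67, 67
The 2 values of 67 occupy positions 4–5 → average rank (4+5)/2 = 4.5.
Rank 2 → value 77.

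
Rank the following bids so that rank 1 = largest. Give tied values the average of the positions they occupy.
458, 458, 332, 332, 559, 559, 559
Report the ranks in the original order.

Sorted (descending): 559, 559, 559, 458, 458, 332, 332
The 3 values of 559 occupy positions 1–3 → average rank 2.
The 2 values of 458 occupy positions 4–5 → average rank (4+5)/2 = 4.5.
The 2 values of 332 occupy positions 6–7 → average rank (6+7)/2 = 6.5.

4.5, 4.5, 6.5, 6.5, 2, 2, 2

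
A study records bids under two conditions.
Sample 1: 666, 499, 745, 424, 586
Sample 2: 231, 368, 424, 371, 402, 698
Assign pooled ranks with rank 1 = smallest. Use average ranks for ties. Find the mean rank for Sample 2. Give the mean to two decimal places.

Sorted (ascending): 231, 368, 371, 402, 424, 424, 499, 586, 666, 698, 745
The 2 values of 424 occupy positions 5–6 → average rank (5+6)/2 = 5.5.
Sample 2 values → pooled ranks: 231→1, 368→2, 424→5.5, 371→3, 402→4, 698→10
Mean rank = (1 + 2 + 5.5 + 3 + 4 + 10) / 6 = 4.25

4.25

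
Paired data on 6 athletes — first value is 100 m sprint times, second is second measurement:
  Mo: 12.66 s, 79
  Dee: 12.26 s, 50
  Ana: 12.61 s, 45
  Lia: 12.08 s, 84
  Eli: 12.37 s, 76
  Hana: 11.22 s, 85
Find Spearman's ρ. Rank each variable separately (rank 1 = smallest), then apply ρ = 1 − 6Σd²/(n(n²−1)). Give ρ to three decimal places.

Ranks of variable 1: 6, 3, 5, 2, 4, 1
Ranks of variable 2: 4, 2, 1, 5, 3, 6
d = r₁ − r₂: 2, 1, 4, -3, 1, -5
d²: 4, 1, 16, 9, 1, 25; Σd² = 56
ρ = 1 − 6·56/(6·35) = 1 − 336/210 = -0.600

-0.600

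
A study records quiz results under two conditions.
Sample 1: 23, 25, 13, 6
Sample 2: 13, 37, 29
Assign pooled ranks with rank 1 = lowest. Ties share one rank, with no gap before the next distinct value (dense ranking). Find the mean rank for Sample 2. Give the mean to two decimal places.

4.33

Sorted (ascending): 6, 13, 13, 23, 25, 29, 37
The 2 values of 13 share dense rank 2.
Remaining distinct values take the next consecutive integers.
Sample 2 values → pooled ranks: 13→2, 37→6, 29→5
Mean rank = (2 + 6 + 5) / 3 = 4.33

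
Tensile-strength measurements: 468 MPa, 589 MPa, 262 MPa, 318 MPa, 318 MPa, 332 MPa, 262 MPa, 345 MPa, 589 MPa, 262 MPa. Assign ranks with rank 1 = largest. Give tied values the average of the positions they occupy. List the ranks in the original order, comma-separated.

3, 1.5, 9, 6.5, 6.5, 5, 9, 4, 1.5, 9

Sorted (descending): 589, 589, 468, 345, 332, 318, 318, 262, 262, 262
The 2 values of 589 occupy positions 1–2 → average rank (1+2)/2 = 1.5.
The 2 values of 318 occupy positions 6–7 → average rank (6+7)/2 = 6.5.
The 3 values of 262 occupy positions 8–10 → average rank 9.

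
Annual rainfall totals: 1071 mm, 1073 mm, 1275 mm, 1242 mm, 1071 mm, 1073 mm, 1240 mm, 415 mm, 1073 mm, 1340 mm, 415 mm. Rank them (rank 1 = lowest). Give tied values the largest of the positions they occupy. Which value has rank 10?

1275

Sorted (ascending): 415, 415, 1071, 1071, 1073, 1073, 1073, 1240, 1242, 1275, 1340
The 2 values of 415 occupy positions 1–2 → each gets rank 2.
The 2 values of 1071 occupy positions 3–4 → each gets rank 4.
The 3 values of 1073 occupy positions 5–7 → each gets rank 7.
Rank 10 → value 1275.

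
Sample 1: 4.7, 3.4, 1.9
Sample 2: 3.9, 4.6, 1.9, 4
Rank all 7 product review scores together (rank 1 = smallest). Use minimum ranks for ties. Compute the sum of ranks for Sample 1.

Sorted (ascending): 1.9, 1.9, 3.4, 3.9, 4, 4.6, 4.7
The 2 values of 1.9 occupy positions 1–2 → each gets rank 1.
Sample 1 values → pooled ranks: 4.7→7, 3.4→3, 1.9→1
Rank sum = 7 + 3 + 1 = 11

11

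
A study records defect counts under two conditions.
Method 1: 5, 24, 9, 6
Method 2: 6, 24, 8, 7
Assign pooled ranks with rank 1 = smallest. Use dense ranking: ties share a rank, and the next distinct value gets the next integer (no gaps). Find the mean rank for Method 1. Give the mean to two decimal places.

Sorted (ascending): 5, 6, 6, 7, 8, 9, 24, 24
The 2 values of 6 share dense rank 2.
The 2 values of 24 share dense rank 6.
Remaining distinct values take the next consecutive integers.
Method 1 values → pooled ranks: 5→1, 24→6, 9→5, 6→2
Mean rank = (1 + 6 + 5 + 2) / 4 = 3.50

3.50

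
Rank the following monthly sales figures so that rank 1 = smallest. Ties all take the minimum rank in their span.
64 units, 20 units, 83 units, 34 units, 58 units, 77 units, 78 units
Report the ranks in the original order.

Sorted (ascending): 20, 34, 58, 64, 77, 78, 83
No ties — each value takes its position as its rank.

4, 1, 7, 2, 3, 5, 6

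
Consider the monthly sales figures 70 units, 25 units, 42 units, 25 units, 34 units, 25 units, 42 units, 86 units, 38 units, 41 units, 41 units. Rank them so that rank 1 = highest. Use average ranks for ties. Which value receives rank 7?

Sorted (descending): 86, 70, 42, 42, 41, 41, 38, 34, 25, 25, 25
The 2 values of 42 occupy positions 3–4 → average rank (3+4)/2 = 3.5.
The 2 values of 41 occupy positions 5–6 → average rank (5+6)/2 = 5.5.
The 3 values of 25 occupy positions 9–11 → average rank 10.
Rank 7 → value 38.

38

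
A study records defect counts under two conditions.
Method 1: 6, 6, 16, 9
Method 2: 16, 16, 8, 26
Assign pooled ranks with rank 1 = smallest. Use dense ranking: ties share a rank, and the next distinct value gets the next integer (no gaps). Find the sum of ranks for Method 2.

Sorted (ascending): 6, 6, 8, 9, 16, 16, 16, 26
The 2 values of 6 share dense rank 1.
The 3 values of 16 share dense rank 4.
Remaining distinct values take the next consecutive integers.
Method 2 values → pooled ranks: 16→4, 16→4, 8→2, 26→5
Rank sum = 4 + 4 + 2 + 5 = 15

15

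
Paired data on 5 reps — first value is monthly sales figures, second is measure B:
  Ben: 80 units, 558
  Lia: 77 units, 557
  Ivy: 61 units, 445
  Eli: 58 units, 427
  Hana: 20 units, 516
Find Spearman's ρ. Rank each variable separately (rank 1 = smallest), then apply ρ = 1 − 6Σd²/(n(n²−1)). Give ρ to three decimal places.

0.700

Ranks of variable 1: 5, 4, 3, 2, 1
Ranks of variable 2: 5, 4, 2, 1, 3
d = r₁ − r₂: 0, 0, 1, 1, -2
d²: 0, 0, 1, 1, 4; Σd² = 6
ρ = 1 − 6·6/(5·24) = 1 − 36/120 = 0.700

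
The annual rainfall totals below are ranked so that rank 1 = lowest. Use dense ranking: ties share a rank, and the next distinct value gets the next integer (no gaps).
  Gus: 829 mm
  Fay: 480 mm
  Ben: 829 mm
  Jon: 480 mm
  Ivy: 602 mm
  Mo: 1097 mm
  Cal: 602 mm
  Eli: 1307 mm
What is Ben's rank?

3

Sorted (ascending): 480, 480, 602, 602, 829, 829, 1097, 1307
The 2 values of 480 share dense rank 1.
The 2 values of 602 share dense rank 2.
The 2 values of 829 share dense rank 3.
Remaining distinct values take the next consecutive integers.
Ben has value 829 mm → rank 3.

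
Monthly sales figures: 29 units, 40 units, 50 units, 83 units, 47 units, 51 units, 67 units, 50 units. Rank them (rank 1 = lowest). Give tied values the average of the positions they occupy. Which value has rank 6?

Sorted (ascending): 29, 40, 47, 50, 50, 51, 67, 83
The 2 values of 50 occupy positions 4–5 → average rank (4+5)/2 = 4.5.
Rank 6 → value 51.

51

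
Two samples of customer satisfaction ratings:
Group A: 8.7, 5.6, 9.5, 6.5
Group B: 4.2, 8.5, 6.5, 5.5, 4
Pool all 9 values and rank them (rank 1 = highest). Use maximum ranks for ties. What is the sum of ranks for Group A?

14

Sorted (descending): 9.5, 8.7, 8.5, 6.5, 6.5, 5.6, 5.5, 4.2, 4
The 2 values of 6.5 occupy positions 4–5 → each gets rank 5.
Group A values → pooled ranks: 8.7→2, 5.6→6, 9.5→1, 6.5→5
Rank sum = 2 + 6 + 1 + 5 = 14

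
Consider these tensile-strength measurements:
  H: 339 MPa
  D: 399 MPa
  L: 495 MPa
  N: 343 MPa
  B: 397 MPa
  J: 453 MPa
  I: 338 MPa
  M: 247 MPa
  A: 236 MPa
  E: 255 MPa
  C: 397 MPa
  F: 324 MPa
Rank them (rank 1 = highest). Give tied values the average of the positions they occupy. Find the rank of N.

Sorted (descending): 495, 453, 399, 397, 397, 343, 339, 338, 324, 255, 247, 236
The 2 values of 397 occupy positions 4–5 → average rank (4+5)/2 = 4.5.
N has value 343 MPa → rank 6.

6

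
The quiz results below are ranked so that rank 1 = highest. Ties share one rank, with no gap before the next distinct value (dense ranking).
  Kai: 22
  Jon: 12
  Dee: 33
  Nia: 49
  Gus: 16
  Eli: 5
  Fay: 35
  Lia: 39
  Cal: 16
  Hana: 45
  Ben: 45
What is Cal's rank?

Sorted (descending): 49, 45, 45, 39, 35, 33, 22, 16, 16, 12, 5
The 2 values of 45 share dense rank 2.
The 2 values of 16 share dense rank 7.
Remaining distinct values take the next consecutive integers.
Cal has value 16 → rank 7.

7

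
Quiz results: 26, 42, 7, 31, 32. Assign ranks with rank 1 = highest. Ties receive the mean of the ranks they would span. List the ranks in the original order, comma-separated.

Sorted (descending): 42, 32, 31, 26, 7
No ties — each value takes its position as its rank.

4, 1, 5, 3, 2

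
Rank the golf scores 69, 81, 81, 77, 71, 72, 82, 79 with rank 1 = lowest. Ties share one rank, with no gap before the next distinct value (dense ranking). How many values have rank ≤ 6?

7

Sorted (ascending): 69, 71, 72, 77, 79, 81, 81, 82
The 2 values of 81 share dense rank 6.
Remaining distinct values take the next consecutive integers.
Ranks ≤ 6: {1, 2, 3, 4, 5, 6, 6} → 7 values.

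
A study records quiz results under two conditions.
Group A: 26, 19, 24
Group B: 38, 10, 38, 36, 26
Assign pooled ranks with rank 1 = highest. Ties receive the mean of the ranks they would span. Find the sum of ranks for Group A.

Sorted (descending): 38, 38, 36, 26, 26, 24, 19, 10
The 2 values of 38 occupy positions 1–2 → average rank (1+2)/2 = 1.5.
The 2 values of 26 occupy positions 4–5 → average rank (4+5)/2 = 4.5.
Group A values → pooled ranks: 26→4.5, 19→7, 24→6
Rank sum = 4.5 + 7 + 6 = 17.5

17.5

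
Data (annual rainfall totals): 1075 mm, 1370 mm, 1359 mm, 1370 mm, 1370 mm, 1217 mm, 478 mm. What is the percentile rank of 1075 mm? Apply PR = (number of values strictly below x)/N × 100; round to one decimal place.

14.3

N = 7.
Strictly below 1075: 1. Equal to 1075: 1.
PR = 1/7 × 100 = 14.3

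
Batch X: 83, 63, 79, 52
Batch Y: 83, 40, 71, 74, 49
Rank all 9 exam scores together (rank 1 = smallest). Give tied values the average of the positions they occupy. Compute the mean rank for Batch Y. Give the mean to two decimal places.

4.50

Sorted (ascending): 40, 49, 52, 63, 71, 74, 79, 83, 83
The 2 values of 83 occupy positions 8–9 → average rank (8+9)/2 = 8.5.
Batch Y values → pooled ranks: 83→8.5, 40→1, 71→5, 74→6, 49→2
Mean rank = (8.5 + 1 + 5 + 6 + 2) / 5 = 4.50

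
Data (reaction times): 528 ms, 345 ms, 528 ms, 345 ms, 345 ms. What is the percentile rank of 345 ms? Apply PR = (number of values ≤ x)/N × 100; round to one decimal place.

N = 5.
Strictly below 345: 0. Equal to 345: 3.
PR = 3/5 × 100 = 60.0

60.0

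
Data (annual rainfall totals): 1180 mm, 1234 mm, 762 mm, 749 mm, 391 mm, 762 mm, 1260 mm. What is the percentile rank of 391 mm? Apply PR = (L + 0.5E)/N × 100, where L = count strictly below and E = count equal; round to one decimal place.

N = 7.
Strictly below 391: 0. Equal to 391: 1.
PR = (0 + 0.5·1)/7 × 100 = 7.1

7.1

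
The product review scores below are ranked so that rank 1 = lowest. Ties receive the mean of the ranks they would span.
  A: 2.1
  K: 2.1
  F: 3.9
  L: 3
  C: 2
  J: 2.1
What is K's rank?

3

Sorted (ascending): 2, 2.1, 2.1, 2.1, 3, 3.9
The 3 values of 2.1 occupy positions 2–4 → average rank 3.
K has value 2.1 → rank 3.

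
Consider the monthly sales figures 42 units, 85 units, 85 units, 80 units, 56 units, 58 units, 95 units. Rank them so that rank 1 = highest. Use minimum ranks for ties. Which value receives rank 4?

Sorted (descending): 95, 85, 85, 80, 58, 56, 42
The 2 values of 85 occupy positions 2–3 → each gets rank 2.
Rank 4 → value 80.

80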